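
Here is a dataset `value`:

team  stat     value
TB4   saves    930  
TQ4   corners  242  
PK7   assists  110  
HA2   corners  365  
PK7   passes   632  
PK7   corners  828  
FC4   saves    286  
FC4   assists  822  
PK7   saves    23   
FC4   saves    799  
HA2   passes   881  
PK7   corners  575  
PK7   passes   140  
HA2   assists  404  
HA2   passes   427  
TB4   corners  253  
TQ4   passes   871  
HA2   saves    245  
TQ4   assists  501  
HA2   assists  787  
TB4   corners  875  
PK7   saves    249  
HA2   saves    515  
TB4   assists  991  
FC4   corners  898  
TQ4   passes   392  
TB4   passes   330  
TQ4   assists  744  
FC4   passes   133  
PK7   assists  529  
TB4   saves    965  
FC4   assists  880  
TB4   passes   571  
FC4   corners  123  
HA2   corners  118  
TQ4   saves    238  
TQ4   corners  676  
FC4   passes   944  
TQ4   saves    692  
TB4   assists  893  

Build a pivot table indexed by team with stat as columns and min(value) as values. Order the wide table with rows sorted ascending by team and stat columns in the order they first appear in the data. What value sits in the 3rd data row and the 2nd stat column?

With rows sorted ascending by team, row 3 is team=PK7. stat columns in first-appearance order: saves, corners, assists, passes; column 2 is corners.
Long rows with team=PK7, stat=corners: min(828, 575) = 575.

575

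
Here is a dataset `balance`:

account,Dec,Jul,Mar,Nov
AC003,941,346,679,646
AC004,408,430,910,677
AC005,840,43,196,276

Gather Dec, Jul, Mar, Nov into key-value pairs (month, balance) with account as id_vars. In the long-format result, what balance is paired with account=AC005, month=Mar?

Unpivoting turns each (account, wide-column) pair into one long row.
The wide cell at row AC005, column Mar holds 196, so the long row (AC005, Mar) has balance=196.

196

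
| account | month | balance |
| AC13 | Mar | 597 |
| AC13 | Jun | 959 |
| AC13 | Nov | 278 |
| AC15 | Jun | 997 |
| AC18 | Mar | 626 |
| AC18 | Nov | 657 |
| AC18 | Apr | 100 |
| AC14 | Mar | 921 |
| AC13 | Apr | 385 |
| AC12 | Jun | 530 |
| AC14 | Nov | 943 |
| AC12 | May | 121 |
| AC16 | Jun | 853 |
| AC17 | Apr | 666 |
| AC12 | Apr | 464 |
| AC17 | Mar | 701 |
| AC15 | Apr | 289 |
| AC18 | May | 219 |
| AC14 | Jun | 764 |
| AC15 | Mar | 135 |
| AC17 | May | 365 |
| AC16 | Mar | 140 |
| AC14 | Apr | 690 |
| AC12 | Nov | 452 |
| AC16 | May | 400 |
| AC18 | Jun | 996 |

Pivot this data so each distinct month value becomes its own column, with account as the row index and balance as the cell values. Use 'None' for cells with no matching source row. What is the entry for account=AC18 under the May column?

The long row with account=AC18, month=May has balance=219.

219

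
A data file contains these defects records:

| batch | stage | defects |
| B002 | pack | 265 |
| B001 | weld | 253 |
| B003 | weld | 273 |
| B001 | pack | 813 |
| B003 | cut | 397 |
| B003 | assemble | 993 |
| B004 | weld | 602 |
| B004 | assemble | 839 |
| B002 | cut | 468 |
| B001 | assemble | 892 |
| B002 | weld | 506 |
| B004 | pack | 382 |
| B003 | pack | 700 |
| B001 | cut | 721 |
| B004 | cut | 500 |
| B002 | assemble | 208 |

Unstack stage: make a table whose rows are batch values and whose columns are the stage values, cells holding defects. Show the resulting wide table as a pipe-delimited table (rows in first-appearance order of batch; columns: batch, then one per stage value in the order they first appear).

Columns: batch plus the 4 distinct stage values (pack, weld, cut, assemble).
For example, row B002 column pack takes defects=265 from the long row (B002, pack).

| batch | pack | weld | cut | assemble |
| B002 | 265 | 506 | 468 | 208 |
| B001 | 813 | 253 | 721 | 892 |
| B003 | 700 | 273 | 397 | 993 |
| B004 | 382 | 602 | 500 | 839 |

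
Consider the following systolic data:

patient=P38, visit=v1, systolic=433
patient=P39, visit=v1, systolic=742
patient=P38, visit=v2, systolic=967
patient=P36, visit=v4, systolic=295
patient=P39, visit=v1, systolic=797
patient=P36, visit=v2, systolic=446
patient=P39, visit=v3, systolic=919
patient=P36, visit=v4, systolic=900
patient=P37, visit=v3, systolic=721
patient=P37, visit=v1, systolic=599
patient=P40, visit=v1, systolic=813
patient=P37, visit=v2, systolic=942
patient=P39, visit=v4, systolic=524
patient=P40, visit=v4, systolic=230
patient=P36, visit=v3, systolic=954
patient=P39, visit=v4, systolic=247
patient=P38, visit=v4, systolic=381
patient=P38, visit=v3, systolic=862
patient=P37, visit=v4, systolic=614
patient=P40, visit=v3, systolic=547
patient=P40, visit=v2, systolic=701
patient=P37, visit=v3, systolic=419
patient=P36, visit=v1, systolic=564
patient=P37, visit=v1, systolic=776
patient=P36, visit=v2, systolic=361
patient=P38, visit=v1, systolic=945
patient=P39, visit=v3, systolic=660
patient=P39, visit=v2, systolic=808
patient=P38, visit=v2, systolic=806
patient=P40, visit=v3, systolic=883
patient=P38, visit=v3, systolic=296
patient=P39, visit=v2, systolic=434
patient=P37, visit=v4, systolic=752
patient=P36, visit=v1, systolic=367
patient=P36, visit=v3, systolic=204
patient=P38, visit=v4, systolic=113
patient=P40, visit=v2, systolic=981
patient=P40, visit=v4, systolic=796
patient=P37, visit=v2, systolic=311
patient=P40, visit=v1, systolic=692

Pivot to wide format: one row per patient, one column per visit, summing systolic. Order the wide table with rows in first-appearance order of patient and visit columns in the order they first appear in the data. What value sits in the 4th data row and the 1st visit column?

1375

With rows in first-appearance order of patient, row 4 is patient=P37. visit columns in first-appearance order: v1, v2, v4, v3; column 1 is v1.
Long rows with patient=P37, visit=v1: 599 + 776 = 1375.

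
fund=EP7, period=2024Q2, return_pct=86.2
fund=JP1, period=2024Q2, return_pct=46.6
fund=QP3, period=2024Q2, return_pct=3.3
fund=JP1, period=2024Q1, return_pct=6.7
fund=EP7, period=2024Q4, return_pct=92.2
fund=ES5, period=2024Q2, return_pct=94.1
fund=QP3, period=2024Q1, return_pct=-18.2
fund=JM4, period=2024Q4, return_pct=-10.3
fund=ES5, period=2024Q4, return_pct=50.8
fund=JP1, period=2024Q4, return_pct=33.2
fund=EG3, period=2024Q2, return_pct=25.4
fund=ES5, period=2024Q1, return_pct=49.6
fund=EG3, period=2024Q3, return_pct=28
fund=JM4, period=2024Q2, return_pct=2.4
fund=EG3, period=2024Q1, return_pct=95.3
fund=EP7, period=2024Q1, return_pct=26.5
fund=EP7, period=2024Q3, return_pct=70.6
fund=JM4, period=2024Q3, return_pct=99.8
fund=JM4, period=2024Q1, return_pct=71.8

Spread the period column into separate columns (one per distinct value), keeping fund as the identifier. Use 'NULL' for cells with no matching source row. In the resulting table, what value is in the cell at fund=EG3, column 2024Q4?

No long-format row has fund=EG3 and period=2024Q4, so the cell is NULL.

NULL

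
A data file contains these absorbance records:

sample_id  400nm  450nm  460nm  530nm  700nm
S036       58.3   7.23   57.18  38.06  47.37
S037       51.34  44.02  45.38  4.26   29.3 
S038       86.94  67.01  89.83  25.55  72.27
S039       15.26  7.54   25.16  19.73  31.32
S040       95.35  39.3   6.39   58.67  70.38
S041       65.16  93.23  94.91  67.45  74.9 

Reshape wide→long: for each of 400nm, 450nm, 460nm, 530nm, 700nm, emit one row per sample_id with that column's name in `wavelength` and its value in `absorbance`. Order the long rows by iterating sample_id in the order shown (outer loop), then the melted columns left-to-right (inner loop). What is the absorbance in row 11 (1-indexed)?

30 rows total (6 × 5). Row 11: index ⌊(11-1)/5⌋ = 2 into sample_id → S038; (11-1) mod 5 = 0 into the melted columns → 400nm.
So row 11 is (S038, 400nm, 86.94); absorbance = 86.94.

86.94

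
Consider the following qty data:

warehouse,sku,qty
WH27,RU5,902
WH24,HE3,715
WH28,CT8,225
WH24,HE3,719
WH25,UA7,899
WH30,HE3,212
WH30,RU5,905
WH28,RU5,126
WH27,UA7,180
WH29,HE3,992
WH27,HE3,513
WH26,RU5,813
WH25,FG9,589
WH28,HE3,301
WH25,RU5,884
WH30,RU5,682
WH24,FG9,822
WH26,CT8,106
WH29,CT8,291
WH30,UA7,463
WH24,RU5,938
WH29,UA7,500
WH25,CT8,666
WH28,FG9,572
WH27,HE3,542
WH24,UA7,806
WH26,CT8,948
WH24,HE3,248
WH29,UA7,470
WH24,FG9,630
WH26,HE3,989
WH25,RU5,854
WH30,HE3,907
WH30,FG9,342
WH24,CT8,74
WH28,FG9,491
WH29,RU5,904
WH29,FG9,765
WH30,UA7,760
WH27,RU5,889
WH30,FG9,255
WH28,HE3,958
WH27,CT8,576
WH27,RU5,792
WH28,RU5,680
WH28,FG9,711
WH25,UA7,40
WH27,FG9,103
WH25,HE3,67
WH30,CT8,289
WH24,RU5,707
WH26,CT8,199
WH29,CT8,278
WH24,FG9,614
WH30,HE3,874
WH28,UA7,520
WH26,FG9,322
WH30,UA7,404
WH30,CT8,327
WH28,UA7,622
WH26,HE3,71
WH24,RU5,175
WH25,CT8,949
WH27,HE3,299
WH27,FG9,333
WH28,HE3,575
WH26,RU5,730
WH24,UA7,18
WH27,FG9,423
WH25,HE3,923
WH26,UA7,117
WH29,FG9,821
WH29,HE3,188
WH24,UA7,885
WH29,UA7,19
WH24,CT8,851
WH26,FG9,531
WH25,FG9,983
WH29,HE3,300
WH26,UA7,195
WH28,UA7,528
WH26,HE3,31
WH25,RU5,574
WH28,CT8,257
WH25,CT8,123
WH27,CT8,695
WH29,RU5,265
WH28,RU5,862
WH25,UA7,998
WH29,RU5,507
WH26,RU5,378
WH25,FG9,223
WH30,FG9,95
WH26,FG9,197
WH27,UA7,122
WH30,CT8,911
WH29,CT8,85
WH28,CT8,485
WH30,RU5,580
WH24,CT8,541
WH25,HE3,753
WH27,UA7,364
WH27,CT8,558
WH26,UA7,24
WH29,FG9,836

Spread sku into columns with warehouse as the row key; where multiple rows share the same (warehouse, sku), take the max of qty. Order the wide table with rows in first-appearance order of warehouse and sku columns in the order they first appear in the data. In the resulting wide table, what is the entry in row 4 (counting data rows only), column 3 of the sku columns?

With rows in first-appearance order of warehouse, row 4 is warehouse=WH25. sku columns in first-appearance order: RU5, HE3, CT8, UA7, FG9; column 3 is CT8.
Long rows with warehouse=WH25, sku=CT8: max(666, 949, 123) = 949.

949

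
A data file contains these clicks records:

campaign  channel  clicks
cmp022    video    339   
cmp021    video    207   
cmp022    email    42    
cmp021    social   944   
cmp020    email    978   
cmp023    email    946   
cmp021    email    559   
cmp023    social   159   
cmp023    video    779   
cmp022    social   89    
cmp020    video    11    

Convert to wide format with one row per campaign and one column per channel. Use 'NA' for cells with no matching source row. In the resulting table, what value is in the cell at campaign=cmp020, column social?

NA

No long-format row has campaign=cmp020 and channel=social, so the cell is NA.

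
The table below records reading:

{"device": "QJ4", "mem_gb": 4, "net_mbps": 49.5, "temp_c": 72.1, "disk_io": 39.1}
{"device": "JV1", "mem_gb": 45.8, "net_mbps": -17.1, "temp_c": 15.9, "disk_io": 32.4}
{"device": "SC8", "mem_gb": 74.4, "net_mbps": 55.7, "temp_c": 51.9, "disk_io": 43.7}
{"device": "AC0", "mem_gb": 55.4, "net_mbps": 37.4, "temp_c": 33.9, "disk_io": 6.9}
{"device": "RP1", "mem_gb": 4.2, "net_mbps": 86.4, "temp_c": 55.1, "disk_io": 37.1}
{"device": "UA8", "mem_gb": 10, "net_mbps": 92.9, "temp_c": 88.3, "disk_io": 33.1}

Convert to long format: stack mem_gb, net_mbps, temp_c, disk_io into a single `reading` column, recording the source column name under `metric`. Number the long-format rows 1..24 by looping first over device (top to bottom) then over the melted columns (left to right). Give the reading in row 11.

24 rows total (6 × 4). Row 11: index ⌊(11-1)/4⌋ = 2 into device → SC8; (11-1) mod 4 = 2 into the melted columns → temp_c.
So row 11 is (SC8, temp_c, 51.9); reading = 51.9.

51.9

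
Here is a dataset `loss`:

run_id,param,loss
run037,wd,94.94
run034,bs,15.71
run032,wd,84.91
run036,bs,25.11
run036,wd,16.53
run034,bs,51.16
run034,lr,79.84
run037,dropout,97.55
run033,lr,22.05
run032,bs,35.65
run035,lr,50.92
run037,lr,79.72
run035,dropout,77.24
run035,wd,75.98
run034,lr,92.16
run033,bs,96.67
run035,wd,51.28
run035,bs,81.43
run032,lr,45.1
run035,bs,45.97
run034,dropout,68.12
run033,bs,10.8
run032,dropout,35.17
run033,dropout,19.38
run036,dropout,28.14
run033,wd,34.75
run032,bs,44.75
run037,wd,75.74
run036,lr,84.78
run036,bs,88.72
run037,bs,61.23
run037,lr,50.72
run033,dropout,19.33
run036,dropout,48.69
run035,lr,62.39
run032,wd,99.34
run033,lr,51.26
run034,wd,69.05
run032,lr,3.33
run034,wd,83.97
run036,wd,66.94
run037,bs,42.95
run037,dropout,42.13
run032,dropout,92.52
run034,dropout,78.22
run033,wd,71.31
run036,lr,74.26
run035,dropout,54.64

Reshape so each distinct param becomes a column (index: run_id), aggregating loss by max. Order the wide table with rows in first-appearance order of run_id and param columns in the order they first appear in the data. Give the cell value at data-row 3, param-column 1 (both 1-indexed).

99.34

With rows in first-appearance order of run_id, row 3 is run_id=run032. param columns in first-appearance order: wd, bs, lr, dropout; column 1 is wd.
Long rows with run_id=run032, param=wd: max(84.91, 99.34) = 99.34.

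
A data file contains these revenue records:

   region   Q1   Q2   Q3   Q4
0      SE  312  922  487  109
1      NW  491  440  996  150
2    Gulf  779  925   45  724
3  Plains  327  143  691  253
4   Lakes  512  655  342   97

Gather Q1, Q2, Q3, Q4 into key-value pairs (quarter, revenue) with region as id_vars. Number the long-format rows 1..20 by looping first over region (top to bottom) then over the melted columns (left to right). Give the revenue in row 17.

20 rows total (5 × 4). Row 17: index ⌊(17-1)/4⌋ = 4 into region → Lakes; (17-1) mod 4 = 0 into the melted columns → Q1.
So row 17 is (Lakes, Q1, 512); revenue = 512.

512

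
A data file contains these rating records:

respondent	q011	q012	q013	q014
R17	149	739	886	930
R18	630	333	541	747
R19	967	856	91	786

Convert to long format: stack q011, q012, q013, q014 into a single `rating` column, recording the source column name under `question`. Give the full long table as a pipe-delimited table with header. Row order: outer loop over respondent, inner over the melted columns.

Each (respondent, column) pair becomes one row: 3 × 4 = 12 rows.
For example, (R17, q011) → rating=149.

| respondent | question | rating |
| R17 | q011 | 149 |
| R17 | q012 | 739 |
| R17 | q013 | 886 |
| R17 | q014 | 930 |
| R18 | q011 | 630 |
| R18 | q012 | 333 |
| R18 | q013 | 541 |
| R18 | q014 | 747 |
| R19 | q011 | 967 |
| R19 | q012 | 856 |
| R19 | q013 | 91 |
| R19 | q014 | 786 |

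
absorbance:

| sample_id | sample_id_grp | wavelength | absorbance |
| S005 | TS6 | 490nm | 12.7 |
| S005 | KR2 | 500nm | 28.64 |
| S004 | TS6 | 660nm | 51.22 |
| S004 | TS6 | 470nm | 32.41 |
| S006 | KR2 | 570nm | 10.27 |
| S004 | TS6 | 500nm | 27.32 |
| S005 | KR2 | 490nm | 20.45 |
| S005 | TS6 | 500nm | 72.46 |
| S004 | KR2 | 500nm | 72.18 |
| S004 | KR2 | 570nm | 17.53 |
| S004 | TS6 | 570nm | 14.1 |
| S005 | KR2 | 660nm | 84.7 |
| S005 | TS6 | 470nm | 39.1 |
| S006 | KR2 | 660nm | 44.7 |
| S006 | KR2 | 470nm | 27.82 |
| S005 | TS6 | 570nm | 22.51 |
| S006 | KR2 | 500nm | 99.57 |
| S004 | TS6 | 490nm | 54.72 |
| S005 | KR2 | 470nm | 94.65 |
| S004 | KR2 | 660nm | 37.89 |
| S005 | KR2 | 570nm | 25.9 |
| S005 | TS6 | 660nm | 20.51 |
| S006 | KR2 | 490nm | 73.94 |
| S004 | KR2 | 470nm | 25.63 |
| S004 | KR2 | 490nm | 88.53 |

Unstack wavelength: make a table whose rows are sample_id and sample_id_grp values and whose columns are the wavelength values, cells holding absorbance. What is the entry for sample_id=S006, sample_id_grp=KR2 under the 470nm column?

27.82

Wide layout: rows indexed by sample_id and sample_id_grp, columns are the 5 distinct wavelength values (490nm, 500nm, 660nm, 470nm, 570nm).
Cell (sample_id=S006, sample_id_grp=KR2, wavelength=470nm) draws from the long row where sample_id=S006, sample_id_grp=KR2 and wavelength=470nm, which has absorbance=27.82.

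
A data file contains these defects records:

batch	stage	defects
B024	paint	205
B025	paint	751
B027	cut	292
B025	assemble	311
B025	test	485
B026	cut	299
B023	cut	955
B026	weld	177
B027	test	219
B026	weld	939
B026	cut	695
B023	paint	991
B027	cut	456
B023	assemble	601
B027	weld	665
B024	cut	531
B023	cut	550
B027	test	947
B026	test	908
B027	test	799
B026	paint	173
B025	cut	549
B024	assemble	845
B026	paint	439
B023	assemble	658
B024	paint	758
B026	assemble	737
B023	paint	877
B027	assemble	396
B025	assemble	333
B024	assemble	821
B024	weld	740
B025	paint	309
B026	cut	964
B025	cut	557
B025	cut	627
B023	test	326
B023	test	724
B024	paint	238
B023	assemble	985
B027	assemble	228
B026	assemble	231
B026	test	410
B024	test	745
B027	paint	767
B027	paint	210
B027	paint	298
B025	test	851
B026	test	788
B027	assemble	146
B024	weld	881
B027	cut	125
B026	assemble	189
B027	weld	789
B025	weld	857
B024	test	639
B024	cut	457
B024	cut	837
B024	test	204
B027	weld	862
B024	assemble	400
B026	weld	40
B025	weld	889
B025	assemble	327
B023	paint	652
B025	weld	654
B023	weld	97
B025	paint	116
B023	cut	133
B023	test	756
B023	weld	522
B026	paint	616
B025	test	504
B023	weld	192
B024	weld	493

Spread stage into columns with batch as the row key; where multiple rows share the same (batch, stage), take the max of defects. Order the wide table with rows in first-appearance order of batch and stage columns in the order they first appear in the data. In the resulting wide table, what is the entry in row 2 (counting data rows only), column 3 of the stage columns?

333

With rows in first-appearance order of batch, row 2 is batch=B025. stage columns in first-appearance order: paint, cut, assemble, test, weld; column 3 is assemble.
Long rows with batch=B025, stage=assemble: max(311, 333, 327) = 333.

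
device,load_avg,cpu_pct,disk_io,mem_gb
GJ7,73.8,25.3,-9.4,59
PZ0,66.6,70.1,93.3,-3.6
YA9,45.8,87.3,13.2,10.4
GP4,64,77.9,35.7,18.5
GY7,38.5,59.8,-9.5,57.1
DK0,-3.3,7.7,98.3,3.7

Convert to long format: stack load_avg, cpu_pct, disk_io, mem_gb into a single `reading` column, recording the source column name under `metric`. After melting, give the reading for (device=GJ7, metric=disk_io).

-9.4

Unpivoting turns each (device, wide-column) pair into one long row.
The wide cell at row GJ7, column disk_io holds -9.4, so the long row (GJ7, disk_io) has reading=-9.4.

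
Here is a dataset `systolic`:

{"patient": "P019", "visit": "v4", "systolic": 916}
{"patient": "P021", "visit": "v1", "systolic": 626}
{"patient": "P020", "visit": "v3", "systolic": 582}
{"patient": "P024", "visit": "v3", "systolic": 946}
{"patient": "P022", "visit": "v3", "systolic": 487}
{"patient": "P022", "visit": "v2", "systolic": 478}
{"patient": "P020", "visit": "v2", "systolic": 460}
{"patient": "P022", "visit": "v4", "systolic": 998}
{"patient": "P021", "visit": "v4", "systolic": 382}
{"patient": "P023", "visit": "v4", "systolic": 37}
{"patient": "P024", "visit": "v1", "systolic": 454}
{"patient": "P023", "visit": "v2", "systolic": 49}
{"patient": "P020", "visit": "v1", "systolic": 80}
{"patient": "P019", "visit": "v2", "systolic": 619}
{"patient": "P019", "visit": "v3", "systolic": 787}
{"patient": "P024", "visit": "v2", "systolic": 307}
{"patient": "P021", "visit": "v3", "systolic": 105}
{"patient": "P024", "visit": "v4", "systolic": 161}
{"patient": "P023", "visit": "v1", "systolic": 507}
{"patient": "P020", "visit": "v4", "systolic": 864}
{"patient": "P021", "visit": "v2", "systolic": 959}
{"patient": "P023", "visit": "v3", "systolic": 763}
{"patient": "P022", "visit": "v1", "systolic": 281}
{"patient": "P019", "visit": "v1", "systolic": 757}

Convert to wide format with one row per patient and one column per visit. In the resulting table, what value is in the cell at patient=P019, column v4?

916

Wide layout: rows indexed by patient, columns are the 4 distinct visit values (v4, v1, v3, v2).
Cell (patient=P019, visit=v4) draws from the long row where patient=P019 and visit=v4, which has systolic=916.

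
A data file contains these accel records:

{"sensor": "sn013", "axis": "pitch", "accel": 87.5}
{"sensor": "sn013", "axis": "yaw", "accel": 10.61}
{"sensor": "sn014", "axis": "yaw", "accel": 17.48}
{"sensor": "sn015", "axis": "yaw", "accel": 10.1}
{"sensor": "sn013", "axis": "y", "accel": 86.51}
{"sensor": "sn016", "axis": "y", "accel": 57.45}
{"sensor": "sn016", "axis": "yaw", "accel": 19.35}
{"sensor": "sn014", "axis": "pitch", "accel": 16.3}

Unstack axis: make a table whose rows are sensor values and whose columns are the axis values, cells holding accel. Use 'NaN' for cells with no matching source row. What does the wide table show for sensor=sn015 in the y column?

No long-format row has sensor=sn015 and axis=y, so the cell is NaN.

NaN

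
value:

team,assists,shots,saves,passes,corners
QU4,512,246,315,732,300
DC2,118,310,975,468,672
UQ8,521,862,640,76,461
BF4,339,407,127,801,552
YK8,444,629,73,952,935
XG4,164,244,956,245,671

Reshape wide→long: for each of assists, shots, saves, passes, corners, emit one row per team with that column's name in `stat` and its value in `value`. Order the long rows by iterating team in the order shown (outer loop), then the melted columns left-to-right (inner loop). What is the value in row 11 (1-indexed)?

521

30 rows total (6 × 5). Row 11: index ⌊(11-1)/5⌋ = 2 into team → UQ8; (11-1) mod 5 = 0 into the melted columns → assists.
So row 11 is (UQ8, assists, 521); value = 521.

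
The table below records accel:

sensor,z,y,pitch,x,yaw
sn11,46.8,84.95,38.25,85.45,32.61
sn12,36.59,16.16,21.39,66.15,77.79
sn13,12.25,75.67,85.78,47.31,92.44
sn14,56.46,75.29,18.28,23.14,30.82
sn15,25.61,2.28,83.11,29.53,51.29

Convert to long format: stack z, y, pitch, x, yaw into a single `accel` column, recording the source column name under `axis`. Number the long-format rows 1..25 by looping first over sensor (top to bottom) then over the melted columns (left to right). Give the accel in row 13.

85.78

25 rows total (5 × 5). Row 13: index ⌊(13-1)/5⌋ = 2 into sensor → sn13; (13-1) mod 5 = 2 into the melted columns → pitch.
So row 13 is (sn13, pitch, 85.78); accel = 85.78.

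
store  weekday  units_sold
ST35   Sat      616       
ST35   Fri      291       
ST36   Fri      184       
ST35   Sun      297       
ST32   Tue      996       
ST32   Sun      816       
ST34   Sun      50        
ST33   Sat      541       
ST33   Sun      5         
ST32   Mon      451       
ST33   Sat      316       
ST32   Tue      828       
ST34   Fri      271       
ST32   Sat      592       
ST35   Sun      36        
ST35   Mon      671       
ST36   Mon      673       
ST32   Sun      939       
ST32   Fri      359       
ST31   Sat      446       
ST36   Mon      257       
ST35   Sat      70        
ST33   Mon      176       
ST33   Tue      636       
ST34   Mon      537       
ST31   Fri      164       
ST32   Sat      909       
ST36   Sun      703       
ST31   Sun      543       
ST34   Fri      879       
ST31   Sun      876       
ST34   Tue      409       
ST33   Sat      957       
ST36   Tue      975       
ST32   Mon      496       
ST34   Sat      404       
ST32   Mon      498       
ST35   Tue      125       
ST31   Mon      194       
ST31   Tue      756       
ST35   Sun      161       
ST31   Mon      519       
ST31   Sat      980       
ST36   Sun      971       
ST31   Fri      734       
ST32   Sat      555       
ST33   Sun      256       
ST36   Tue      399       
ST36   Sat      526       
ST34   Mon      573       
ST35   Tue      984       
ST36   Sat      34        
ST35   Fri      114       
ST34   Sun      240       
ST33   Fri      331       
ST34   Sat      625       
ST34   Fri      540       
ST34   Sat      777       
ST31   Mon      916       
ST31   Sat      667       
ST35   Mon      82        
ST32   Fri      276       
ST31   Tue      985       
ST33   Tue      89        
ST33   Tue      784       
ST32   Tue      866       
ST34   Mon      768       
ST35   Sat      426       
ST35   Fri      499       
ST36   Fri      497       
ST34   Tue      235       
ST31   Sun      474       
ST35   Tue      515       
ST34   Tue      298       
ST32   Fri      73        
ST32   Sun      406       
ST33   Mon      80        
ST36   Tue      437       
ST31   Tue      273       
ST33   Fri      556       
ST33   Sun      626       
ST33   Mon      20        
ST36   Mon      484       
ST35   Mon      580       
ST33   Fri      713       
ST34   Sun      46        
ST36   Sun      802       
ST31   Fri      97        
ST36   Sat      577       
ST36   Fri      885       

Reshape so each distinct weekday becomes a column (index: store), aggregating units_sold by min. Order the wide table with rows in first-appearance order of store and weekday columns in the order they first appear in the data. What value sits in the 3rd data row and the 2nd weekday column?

With rows in first-appearance order of store, row 3 is store=ST32. weekday columns in first-appearance order: Sat, Fri, Sun, Tue, Mon; column 2 is Fri.
Long rows with store=ST32, weekday=Fri: min(359, 276, 73) = 73.

73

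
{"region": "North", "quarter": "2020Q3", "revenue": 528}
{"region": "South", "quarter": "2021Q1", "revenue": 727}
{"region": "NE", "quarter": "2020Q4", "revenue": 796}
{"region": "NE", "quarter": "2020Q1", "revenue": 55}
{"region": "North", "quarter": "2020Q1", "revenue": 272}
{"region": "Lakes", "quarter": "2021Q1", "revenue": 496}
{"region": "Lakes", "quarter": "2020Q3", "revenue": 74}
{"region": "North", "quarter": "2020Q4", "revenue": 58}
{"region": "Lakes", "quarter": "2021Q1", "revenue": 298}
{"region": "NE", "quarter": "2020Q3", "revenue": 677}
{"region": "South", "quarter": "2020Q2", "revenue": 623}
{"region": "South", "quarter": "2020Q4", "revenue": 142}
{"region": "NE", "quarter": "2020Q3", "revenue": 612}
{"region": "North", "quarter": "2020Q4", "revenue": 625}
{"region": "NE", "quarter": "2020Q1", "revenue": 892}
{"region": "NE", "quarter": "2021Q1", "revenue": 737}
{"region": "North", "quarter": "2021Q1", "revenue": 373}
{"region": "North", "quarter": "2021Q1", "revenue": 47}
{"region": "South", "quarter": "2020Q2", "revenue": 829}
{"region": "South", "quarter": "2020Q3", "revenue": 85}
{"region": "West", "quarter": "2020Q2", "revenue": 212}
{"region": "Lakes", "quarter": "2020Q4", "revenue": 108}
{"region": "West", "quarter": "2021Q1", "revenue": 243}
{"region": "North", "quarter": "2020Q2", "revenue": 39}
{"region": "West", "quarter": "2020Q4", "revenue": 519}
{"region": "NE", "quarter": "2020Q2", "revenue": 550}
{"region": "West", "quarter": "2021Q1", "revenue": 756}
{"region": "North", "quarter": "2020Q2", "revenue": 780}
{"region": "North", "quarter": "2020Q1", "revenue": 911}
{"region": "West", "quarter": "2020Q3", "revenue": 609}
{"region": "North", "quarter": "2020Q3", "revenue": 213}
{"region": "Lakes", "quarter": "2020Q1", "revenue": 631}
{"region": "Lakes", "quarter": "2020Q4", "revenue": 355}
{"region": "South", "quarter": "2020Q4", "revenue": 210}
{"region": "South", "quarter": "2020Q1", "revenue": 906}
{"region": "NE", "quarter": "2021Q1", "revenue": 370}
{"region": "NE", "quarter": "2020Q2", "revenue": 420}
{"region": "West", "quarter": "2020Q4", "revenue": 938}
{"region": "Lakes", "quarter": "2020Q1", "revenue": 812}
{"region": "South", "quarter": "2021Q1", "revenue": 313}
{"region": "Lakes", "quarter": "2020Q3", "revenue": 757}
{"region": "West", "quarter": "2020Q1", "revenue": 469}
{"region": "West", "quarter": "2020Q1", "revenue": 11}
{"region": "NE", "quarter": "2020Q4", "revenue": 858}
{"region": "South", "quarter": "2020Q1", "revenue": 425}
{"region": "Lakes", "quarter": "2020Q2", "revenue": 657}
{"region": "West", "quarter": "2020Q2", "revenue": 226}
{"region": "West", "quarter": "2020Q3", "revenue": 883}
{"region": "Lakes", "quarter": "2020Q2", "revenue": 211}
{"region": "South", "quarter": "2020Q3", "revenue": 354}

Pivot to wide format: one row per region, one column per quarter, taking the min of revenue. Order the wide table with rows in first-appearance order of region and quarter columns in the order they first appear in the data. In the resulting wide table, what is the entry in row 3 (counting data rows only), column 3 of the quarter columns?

796

With rows in first-appearance order of region, row 3 is region=NE. quarter columns in first-appearance order: 2020Q3, 2021Q1, 2020Q4, 2020Q1, 2020Q2; column 3 is 2020Q4.
Long rows with region=NE, quarter=2020Q4: min(796, 858) = 796.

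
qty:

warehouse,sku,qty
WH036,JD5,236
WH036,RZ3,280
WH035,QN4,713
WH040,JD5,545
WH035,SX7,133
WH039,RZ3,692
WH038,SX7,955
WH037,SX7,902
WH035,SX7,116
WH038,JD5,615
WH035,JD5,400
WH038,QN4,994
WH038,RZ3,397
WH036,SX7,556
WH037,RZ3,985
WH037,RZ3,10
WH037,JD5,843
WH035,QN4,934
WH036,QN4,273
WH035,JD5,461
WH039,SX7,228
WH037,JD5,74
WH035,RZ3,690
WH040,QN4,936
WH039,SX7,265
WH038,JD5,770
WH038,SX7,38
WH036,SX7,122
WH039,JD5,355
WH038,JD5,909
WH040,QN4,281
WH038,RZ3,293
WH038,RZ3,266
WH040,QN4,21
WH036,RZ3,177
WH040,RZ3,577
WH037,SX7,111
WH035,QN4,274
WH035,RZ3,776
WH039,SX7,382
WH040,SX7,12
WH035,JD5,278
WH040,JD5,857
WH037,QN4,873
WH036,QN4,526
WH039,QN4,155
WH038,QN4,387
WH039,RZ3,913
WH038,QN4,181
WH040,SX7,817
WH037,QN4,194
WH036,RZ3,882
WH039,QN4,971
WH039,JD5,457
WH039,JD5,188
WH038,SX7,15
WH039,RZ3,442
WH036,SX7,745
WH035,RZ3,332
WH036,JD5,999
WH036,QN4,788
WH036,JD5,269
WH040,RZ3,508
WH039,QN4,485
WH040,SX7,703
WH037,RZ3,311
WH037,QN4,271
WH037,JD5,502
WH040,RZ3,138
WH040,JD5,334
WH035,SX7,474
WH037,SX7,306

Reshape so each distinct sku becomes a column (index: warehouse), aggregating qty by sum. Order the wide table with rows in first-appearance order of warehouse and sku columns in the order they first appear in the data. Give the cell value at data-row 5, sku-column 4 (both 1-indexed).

With rows in first-appearance order of warehouse, row 5 is warehouse=WH038. sku columns in first-appearance order: JD5, RZ3, QN4, SX7; column 4 is SX7.
Long rows with warehouse=WH038, sku=SX7: 955 + 38 + 15 = 1008.

1008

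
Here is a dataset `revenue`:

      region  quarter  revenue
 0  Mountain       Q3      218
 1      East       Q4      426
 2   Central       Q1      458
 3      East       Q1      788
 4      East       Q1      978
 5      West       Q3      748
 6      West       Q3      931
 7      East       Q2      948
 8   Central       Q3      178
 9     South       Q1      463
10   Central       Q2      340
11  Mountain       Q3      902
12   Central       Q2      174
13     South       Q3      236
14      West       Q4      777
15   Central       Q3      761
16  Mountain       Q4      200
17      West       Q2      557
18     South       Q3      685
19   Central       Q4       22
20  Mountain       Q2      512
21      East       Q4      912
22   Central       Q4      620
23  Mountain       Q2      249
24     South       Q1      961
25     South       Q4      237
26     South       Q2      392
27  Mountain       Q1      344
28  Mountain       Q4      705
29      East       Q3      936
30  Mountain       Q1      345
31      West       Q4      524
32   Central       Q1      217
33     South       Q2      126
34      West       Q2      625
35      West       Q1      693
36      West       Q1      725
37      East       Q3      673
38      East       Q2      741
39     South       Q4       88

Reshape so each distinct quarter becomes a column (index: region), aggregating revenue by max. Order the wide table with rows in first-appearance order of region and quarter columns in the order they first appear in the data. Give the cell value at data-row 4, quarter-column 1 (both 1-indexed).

With rows in first-appearance order of region, row 4 is region=West. quarter columns in first-appearance order: Q3, Q4, Q1, Q2; column 1 is Q3.
Long rows with region=West, quarter=Q3: max(748, 931) = 931.

931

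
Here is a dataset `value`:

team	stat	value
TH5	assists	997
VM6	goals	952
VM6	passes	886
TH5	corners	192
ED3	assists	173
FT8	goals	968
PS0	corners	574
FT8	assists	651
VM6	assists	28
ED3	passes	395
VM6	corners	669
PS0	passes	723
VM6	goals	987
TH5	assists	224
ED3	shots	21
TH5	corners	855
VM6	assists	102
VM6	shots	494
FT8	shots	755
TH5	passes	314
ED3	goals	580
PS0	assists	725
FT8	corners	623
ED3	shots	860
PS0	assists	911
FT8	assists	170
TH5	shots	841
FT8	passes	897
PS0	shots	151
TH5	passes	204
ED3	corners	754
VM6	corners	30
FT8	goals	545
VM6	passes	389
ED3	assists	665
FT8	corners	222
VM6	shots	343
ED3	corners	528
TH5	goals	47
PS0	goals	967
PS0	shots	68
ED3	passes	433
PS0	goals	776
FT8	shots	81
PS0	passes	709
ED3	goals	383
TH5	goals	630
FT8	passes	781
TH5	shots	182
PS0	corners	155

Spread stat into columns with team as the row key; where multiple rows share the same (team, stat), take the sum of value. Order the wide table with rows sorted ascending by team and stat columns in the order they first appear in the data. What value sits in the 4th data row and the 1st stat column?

1221

With rows sorted ascending by team, row 4 is team=TH5. stat columns in first-appearance order: assists, goals, passes, corners, shots; column 1 is assists.
Long rows with team=TH5, stat=assists: 997 + 224 = 1221.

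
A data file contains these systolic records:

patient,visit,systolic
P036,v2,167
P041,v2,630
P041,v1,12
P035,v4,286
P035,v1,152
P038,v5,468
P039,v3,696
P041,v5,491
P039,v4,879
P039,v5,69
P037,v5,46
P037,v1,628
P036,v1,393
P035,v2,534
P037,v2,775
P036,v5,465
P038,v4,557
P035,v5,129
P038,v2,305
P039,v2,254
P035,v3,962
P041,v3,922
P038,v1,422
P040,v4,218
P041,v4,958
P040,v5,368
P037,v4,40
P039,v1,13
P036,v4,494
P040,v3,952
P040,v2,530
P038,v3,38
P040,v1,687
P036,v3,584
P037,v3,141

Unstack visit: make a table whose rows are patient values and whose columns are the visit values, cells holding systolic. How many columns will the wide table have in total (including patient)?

6

1 column for patient plus 5 distinct visit values → 6 columns.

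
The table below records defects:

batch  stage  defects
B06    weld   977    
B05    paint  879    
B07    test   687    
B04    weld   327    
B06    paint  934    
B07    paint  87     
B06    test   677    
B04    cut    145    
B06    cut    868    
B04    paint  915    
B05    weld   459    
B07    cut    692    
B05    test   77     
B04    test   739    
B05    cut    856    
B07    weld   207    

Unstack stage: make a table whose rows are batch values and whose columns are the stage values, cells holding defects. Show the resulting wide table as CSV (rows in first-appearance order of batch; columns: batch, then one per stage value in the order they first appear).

batch,weld,paint,test,cut
B06,977,934,677,868
B05,459,879,77,856
B07,207,87,687,692
B04,327,915,739,145

Columns: batch plus the 4 distinct stage values (weld, paint, test, cut).
For example, row B06 column weld takes defects=977 from the long row (B06, weld).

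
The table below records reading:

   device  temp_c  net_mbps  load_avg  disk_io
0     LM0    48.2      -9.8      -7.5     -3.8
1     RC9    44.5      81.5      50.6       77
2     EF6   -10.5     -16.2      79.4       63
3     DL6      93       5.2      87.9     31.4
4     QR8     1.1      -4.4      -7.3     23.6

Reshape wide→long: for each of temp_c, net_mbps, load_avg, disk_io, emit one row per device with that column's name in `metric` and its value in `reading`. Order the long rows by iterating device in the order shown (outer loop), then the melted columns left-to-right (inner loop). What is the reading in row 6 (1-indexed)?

20 rows total (5 × 4). Row 6: index ⌊(6-1)/4⌋ = 1 into device → RC9; (6-1) mod 4 = 1 into the melted columns → net_mbps.
So row 6 is (RC9, net_mbps, 81.5); reading = 81.5.

81.5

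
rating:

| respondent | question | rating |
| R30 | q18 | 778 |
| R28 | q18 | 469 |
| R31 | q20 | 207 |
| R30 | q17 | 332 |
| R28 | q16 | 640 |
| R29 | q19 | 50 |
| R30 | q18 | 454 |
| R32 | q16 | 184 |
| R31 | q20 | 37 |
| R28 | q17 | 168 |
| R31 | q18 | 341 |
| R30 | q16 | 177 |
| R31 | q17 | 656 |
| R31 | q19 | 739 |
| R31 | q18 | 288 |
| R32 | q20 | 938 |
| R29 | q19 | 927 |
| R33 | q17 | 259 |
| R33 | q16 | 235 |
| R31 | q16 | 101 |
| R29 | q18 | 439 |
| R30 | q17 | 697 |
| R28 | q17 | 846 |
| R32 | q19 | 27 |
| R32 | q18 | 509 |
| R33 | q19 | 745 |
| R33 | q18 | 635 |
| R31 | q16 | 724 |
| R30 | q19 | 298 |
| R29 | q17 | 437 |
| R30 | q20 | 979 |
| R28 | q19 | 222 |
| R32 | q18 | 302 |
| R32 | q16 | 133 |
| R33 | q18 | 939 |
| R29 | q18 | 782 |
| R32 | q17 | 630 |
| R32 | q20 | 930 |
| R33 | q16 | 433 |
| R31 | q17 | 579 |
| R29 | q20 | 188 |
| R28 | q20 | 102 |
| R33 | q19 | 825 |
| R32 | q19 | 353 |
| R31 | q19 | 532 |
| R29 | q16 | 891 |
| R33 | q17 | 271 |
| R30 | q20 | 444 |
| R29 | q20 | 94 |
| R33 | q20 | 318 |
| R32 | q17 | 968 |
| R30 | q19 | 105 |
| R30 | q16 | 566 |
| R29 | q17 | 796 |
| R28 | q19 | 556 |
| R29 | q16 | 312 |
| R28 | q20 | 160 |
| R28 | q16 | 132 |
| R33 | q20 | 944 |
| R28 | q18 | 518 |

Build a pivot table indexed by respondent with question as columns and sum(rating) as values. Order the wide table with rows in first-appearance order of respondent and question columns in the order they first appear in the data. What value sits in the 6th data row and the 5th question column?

With rows in first-appearance order of respondent, row 6 is respondent=R33. question columns in first-appearance order: q18, q20, q17, q16, q19; column 5 is q19.
Long rows with respondent=R33, question=q19: 745 + 825 = 1570.

1570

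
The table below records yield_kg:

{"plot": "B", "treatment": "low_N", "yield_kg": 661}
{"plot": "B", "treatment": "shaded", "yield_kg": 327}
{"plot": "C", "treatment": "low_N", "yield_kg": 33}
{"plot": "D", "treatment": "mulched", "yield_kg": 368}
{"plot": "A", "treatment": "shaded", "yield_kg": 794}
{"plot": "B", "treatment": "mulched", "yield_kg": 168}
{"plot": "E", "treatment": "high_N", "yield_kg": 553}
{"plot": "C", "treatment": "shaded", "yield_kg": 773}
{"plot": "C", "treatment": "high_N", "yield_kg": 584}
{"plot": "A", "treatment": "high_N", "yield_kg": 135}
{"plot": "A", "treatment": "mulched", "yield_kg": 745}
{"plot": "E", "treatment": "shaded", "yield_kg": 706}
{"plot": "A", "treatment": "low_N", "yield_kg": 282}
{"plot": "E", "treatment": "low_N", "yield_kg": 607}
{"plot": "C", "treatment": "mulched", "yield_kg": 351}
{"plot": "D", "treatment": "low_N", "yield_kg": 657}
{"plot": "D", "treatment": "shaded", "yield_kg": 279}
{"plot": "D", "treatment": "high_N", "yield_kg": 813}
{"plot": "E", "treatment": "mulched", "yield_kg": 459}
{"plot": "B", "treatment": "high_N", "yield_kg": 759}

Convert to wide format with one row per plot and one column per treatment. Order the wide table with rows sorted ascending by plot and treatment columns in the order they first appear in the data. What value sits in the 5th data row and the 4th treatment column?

553

With rows sorted ascending by plot, row 5 is plot=E. treatment columns in first-appearance order: low_N, shaded, mulched, high_N; column 4 is high_N.
Long rows with plot=E, treatment=high_N: yield_kg = 553.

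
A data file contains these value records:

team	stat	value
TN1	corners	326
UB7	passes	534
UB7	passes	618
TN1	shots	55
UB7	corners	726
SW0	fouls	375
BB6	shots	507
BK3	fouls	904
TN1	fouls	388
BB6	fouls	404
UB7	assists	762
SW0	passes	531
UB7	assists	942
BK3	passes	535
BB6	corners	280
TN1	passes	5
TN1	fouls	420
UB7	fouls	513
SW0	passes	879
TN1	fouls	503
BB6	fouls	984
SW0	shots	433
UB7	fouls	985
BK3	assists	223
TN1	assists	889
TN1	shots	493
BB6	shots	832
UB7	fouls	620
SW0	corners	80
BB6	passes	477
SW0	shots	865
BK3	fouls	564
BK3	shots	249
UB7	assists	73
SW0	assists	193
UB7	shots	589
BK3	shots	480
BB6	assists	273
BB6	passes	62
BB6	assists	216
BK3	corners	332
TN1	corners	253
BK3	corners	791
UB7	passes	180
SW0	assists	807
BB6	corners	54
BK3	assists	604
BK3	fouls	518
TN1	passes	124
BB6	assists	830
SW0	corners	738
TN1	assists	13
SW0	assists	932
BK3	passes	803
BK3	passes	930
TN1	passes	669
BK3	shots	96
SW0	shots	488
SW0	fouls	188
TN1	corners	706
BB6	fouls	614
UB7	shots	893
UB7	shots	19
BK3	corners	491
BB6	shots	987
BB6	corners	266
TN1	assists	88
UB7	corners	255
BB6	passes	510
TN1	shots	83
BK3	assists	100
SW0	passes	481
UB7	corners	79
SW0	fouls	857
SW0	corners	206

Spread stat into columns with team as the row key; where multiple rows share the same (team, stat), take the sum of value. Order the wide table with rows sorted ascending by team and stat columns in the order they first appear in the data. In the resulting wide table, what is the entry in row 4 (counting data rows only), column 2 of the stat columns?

With rows sorted ascending by team, row 4 is team=TN1. stat columns in first-appearance order: corners, passes, shots, fouls, assists; column 2 is passes.
Long rows with team=TN1, stat=passes: 5 + 124 + 669 = 798.

798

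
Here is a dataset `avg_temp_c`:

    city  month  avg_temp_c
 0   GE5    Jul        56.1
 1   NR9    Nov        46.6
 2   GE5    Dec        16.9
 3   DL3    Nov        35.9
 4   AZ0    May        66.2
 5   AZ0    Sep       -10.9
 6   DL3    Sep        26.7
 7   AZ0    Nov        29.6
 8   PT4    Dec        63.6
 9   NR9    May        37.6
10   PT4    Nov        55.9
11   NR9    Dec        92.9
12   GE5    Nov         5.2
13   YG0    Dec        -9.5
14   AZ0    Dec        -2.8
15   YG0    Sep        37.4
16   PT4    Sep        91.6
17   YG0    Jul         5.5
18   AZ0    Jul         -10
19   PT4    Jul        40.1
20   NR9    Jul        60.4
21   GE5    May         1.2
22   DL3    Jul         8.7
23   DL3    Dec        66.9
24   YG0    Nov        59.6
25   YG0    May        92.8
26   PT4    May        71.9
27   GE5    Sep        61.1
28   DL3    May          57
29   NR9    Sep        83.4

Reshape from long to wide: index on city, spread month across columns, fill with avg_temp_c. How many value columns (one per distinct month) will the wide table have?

5

5 distinct month values: Sep, May, Nov, Dec, Jul.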